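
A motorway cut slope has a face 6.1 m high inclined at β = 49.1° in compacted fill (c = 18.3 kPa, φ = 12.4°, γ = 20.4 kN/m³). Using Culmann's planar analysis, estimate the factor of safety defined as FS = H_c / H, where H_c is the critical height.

H_c = (4c/γ) · sinβ cosφ / [1 − cos(β − φ)]
    = (4·18.3/20.4) · sin49.1°·cos12.4° / [1 − cos36.7°]
    = 3.588 · 0.7382 / 0.1982 = 13.36 m
FS = H_c / H = 13.36 / 6.1 = 2.191

FS = 2.19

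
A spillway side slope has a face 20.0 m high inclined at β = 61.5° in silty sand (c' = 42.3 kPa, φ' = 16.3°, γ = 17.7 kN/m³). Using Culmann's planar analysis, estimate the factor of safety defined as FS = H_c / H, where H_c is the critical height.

H_c = (4c'/γ) · sinβ cosφ' / [1 − cos(β − φ')]
    = (4·42.3/17.7) · sin61.5°·cos16.3° / [1 − cos45.2°]
    = 9.559 · 0.8435 / 0.2954 = 27.30 m
FS = H_c / H = 27.30 / 20.0 = 1.365

FS = 1.36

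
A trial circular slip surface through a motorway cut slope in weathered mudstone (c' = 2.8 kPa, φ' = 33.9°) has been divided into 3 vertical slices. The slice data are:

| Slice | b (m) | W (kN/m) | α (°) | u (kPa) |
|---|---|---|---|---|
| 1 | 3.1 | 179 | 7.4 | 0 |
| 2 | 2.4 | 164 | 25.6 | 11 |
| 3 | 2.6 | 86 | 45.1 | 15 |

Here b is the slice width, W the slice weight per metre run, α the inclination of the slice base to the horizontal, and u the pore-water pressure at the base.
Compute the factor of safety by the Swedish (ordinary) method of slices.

FS = 1.48

Ordinary method of slices: FS = Σ[c'·Δl_i + (W_i cosα_i − u_i·Δl_i)·tanφ'] / Σ W_i sinα_i, with Δl_i = b_i / cosα_i.
Slice 1: Δl = 3.1/cos7.4° = 3.126 m; N'_1 = 179·cos7.4° − 0·3.126 = 177.5; c'Δl = 8.75; W sinα = 23.1
Slice 2: Δl = 2.4/cos25.6° = 2.661 m; N'_2 = 164·cos25.6° − 11·2.661 = 118.6; c'Δl = 7.45; W sinα = 70.9
Slice 3: Δl = 2.6/cos45.1° = 3.683 m; N'_3 = 86·cos45.1° − 15·3.683 = 5.5; c'Δl = 10.31; W sinα = 60.9
Σc'Δl = 26.5 kN/m; ΣN' = 301.6 kN/m; ΣW sinα = 154.8 kN/m
Resisting = 26.5 + 301.6·tan33.9° = 26.5 + 202.7 = 229.2 kN/m
FS = 229.2 / 154.8 = 1.480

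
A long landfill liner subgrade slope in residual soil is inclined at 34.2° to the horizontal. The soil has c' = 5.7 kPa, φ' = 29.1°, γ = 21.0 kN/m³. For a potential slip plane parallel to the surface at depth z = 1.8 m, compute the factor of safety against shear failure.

For an infinite slope with a slip plane parallel to the surface (no pore pressure): FS = [c' + γz cos²β tanφ'] / [γz sinβ cosβ].
γz = 21.0·1.8 = 37.80 kN/m²
Numerator = 5.7 + 37.80·cos²34.2°·tan29.1° = 5.7 + 37.80·0.6841·0.5566 = 20.092 kPa
Denominator = 37.80·sin34.2°·cos34.2° = 37.80·0.5621·0.8271 = 17.573 kPa
FS = 20.092 / 17.573 = 1.143

FS = 1.14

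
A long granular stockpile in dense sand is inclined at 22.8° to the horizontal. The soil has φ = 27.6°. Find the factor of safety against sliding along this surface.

FS = 1.24

For a dry cohesionless infinite slope the factor of safety is FS = tanφ / tanβ.
FS = tan27.6° / tan22.8° = 0.5228 / 0.4204 = 1.244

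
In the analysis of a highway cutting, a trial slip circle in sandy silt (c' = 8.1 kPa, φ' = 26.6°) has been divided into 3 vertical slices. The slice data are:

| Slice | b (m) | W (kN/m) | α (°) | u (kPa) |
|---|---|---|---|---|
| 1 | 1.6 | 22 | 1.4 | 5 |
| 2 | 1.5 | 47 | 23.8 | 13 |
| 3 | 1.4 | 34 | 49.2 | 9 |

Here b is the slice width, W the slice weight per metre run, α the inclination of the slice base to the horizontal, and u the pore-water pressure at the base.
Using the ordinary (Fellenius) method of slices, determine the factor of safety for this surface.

FS = 1.39

Ordinary method of slices: FS = Σ[c'·Δl_i + (W_i cosα_i − u_i·Δl_i)·tanφ'] / Σ W_i sinα_i, with Δl_i = b_i / cosα_i.
Slice 1: Δl = 1.6/cos1.4° = 1.600 m; N'_1 = 22·cos1.4° − 5·1.600 = 14.0; c'Δl = 12.96; W sinα = 0.5
Slice 2: Δl = 1.5/cos23.8° = 1.639 m; N'_2 = 47·cos23.8° − 13·1.639 = 21.7; c'Δl = 13.28; W sinα = 19.0
Slice 3: Δl = 1.4/cos49.2° = 2.143 m; N'_3 = 34·cos49.2° − 9·2.143 = 2.9; c'Δl = 17.35; W sinα = 25.7
Σc'Δl = 43.6 kN/m; ΣN' = 38.6 kN/m; ΣW sinα = 45.2 kN/m
Resisting = 43.6 + 38.6·tan26.6° = 43.6 + 19.3 = 62.9 kN/m
FS = 62.9 / 45.2 = 1.391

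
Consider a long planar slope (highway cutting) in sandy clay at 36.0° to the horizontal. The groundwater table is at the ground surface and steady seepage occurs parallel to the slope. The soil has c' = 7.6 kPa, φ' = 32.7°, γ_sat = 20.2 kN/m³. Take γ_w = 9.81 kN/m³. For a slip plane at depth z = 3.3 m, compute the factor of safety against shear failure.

FS = 0.69

With seepage parallel to the slope and the water table at the surface, the effective normal stress on the slip plane uses the buoyant unit weight γ' = γ_sat − γ_w while the driving shear stress uses γ_sat:
FS = [c' + γ' z cos²β tanφ'] / [γ_sat z sinβ cosβ]
γ' = 20.2 − 9.81 = 10.39 kN/m³
Numerator = 7.6 + 10.39·3.3·cos²36.0°·tan32.7° = 7.6 + 10.39·3.3·0.6545·0.6420 = 22.007 kPa
Denominator = 20.2·3.3·sin36.0°·cos36.0° = 20.2·3.3·0.5878·0.8090 = 31.699 kPa
FS = 22.007 / 31.699 = 0.694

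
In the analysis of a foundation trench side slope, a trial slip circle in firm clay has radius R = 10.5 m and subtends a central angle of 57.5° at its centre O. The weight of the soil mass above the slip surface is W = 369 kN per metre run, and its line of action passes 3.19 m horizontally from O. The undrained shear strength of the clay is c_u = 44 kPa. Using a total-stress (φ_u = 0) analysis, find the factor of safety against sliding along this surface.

FS = 4.14

Taking moments about the centre O, the resisting moment is provided by the undrained shear strength acting along the arc:
Arc length L_a = R·θ = 10.5·(57.5°·π/180) = 10.5·1.0036 = 10.54 m
M_R = c_u·L_a·R = 44·10.54·10.5 = 4868.3 kN·m/m
M_D = W·d = 369·3.19 = 1177.1 kN·m/m
FS = M_R / M_D = 4868.3 / 1177.1 = 4.136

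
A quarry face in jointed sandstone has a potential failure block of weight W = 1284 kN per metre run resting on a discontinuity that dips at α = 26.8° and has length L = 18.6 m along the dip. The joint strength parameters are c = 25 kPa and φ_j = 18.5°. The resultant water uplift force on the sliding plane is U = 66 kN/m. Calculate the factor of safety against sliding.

FS = 1.43

Resolving the block weight along and normal to the plane and applying the Mohr–Coulomb strength on the joint:
N' = W cosα − U = 1284·cos26.8° − 66 = 1080.1 kN/m
Driving force T = W sinα = 1284·sin26.8° = 578.9 kN/m
Resisting force R = c·L + N'·tanφ_j = 25·18.6 + 1080.1·tan18.5° = 465.0 + 361.4 = 826.4 kN/m
FS = R / T = 826.4 / 578.9 = 1.427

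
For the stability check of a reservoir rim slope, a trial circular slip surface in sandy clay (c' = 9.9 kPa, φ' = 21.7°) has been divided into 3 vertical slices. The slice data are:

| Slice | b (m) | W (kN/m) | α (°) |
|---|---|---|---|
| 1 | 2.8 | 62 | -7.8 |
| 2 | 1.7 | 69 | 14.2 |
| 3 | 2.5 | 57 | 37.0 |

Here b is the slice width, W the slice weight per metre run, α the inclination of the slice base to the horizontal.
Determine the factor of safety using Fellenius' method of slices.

FS = 3.40

Ordinary method of slices: FS = Σ[c'·Δl_i + (W_i cosα_i)·tanφ'] / Σ W_i sinα_i, with Δl_i = b_i / cosα_i.
Slice 1: Δl = 2.8/cos(-7.8°) = 2.826 m; N'_1 = 62·cos(-7.8°) = 61.4; c'Δl = 27.98; W sinα = -8.4
Slice 2: Δl = 1.7/cos14.2° = 1.754 m; N'_2 = 69·cos14.2° = 66.9; c'Δl = 17.36; W sinα = 16.9
Slice 3: Δl = 2.5/cos37.0° = 3.130 m; N'_3 = 57·cos37.0° = 45.5; c'Δl = 30.99; W sinα = 34.3
Σc'Δl = 76.3 kN/m; ΣN' = 173.8 kN/m; ΣW sinα = 42.8 kN/m
Resisting = 76.3 + 173.8·tan21.7° = 76.3 + 69.2 = 145.5 kN/m
FS = 145.5 / 42.8 = 3.399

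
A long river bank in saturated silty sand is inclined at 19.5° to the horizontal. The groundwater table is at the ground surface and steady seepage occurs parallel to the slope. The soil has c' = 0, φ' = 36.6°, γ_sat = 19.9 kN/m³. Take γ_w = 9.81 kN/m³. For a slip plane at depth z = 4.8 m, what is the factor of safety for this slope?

With seepage parallel to the slope and the water table at the surface, the effective normal stress on the slip plane uses the buoyant unit weight γ' = γ_sat − γ_w while the driving shear stress uses γ_sat:
FS = [c' + γ' z cos²β tanφ'] / [γ_sat z sinβ cosβ]
(For c' = 0 this reduces to FS = (γ'/γ_sat)·tanφ'/tanβ.)
γ' = 19.9 − 9.81 = 10.09 kN/m³
Numerator = 0.0 + 10.09·4.8·cos²19.5°·tan36.6° = 0.0 + 10.09·4.8·0.8886·0.7427 = 31.961 kPa
Denominator = 19.9·4.8·sin19.5°·cos19.5° = 19.9·4.8·0.3338·0.9426 = 30.056 kPa
FS = 31.961 / 30.056 = 1.063

FS = 1.06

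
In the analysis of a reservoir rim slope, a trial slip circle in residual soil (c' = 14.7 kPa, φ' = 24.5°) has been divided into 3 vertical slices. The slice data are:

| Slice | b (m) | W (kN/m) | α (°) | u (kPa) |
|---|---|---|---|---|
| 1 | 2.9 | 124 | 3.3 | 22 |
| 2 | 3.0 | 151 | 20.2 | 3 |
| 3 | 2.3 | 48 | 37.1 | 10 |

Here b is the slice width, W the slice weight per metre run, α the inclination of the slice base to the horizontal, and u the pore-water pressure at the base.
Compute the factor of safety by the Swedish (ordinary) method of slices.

FS = 2.54

Ordinary method of slices: FS = Σ[c'·Δl_i + (W_i cosα_i − u_i·Δl_i)·tanφ'] / Σ W_i sinα_i, with Δl_i = b_i / cosα_i.
Slice 1: Δl = 2.9/cos3.3° = 2.905 m; N'_1 = 124·cos3.3° − 22·2.905 = 59.9; c'Δl = 42.70; W sinα = 7.1
Slice 2: Δl = 3.0/cos20.2° = 3.197 m; N'_2 = 151·cos20.2° − 3·3.197 = 132.1; c'Δl = 46.99; W sinα = 52.1
Slice 3: Δl = 2.3/cos37.1° = 2.884 m; N'_3 = 48·cos37.1° − 10·2.884 = 9.4; c'Δl = 42.39; W sinα = 29.0
Σc'Δl = 132.1 kN/m; ΣN' = 201.5 kN/m; ΣW sinα = 88.2 kN/m
Resisting = 132.1 + 201.5·tan24.5° = 132.1 + 91.8 = 223.9 kN/m
FS = 223.9 / 88.2 = 2.538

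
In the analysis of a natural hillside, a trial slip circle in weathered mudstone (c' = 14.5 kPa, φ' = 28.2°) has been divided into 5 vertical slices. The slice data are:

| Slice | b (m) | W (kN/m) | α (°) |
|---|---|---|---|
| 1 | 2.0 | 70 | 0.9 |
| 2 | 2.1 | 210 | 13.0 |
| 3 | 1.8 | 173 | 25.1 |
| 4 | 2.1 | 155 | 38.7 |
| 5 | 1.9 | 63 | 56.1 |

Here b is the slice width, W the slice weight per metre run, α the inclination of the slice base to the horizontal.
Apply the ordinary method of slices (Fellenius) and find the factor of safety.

Ordinary method of slices: FS = Σ[c'·Δl_i + (W_i cosα_i)·tanφ'] / Σ W_i sinα_i, with Δl_i = b_i / cosα_i.
Slice 1: Δl = 2.0/cos0.9° = 2.000 m; N'_1 = 70·cos0.9° = 70.0; c'Δl = 29.00; W sinα = 1.1
Slice 2: Δl = 2.1/cos13.0° = 2.155 m; N'_2 = 210·cos13.0° = 204.6; c'Δl = 31.25; W sinα = 47.2
Slice 3: Δl = 1.8/cos25.1° = 1.988 m; N'_3 = 173·cos25.1° = 156.7; c'Δl = 28.82; W sinα = 73.4
Slice 4: Δl = 2.1/cos38.7° = 2.691 m; N'_4 = 155·cos38.7° = 121.0; c'Δl = 39.02; W sinα = 96.9
Slice 5: Δl = 1.9/cos56.1° = 3.407 m; N'_5 = 63·cos56.1° = 35.1; c'Δl = 49.40; W sinα = 52.3
Σc'Δl = 177.5 kN/m; ΣN' = 587.4 kN/m; ΣW sinα = 270.9 kN/m
Resisting = 177.5 + 587.4·tan28.2° = 177.5 + 314.9 = 492.4 kN/m
FS = 492.4 / 270.9 = 1.818

FS = 1.82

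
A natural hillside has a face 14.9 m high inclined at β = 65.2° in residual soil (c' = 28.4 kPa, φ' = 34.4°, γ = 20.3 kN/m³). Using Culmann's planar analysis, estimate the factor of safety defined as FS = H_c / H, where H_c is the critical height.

FS = 1.99

H_c = (4c'/γ) · sinβ cosφ' / [1 − cos(β − φ')]
    = (4·28.4/20.3) · sin65.2°·cos34.4° / [1 − cos30.8°]
    = 5.596 · 0.7490 / 0.1410 = 29.72 m
FS = H_c / H = 29.72 / 14.9 = 1.995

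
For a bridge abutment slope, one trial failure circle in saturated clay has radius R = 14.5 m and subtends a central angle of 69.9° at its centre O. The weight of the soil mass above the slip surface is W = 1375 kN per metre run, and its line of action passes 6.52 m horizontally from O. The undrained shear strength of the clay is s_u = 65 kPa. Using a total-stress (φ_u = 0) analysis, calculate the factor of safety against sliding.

Taking moments about the centre O, the resisting moment is provided by the undrained shear strength acting along the arc:
Arc length L_a = R·θ = 14.5·(69.9°·π/180) = 14.5·1.2200 = 17.69 m
M_R = s_u·L_a·R = 65·17.69·14.5 = 16672.6 kN·m/m
M_D = W·d = 1375·6.52 = 8965.0 kN·m/m
FS = M_R / M_D = 16672.6 / 8965.0 = 1.860

FS = 1.86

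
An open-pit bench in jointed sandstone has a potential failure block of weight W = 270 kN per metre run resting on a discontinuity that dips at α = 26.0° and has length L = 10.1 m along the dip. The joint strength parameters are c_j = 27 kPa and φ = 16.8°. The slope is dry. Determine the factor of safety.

FS = 2.92

Resolving the block weight along and normal to the plane and applying the Mohr–Coulomb strength on the joint:
N' = W cosα = 270·cos26.0° = 242.7 kN/m
Driving force T = W sinα = 270·sin26.0° = 118.4 kN/m
Resisting force R = c_j·L + N'·tanφ = 27·10.1 + 242.7·tan16.8° = 272.7 + 73.3 = 346.0 kN/m
FS = R / T = 346.0 / 118.4 = 2.923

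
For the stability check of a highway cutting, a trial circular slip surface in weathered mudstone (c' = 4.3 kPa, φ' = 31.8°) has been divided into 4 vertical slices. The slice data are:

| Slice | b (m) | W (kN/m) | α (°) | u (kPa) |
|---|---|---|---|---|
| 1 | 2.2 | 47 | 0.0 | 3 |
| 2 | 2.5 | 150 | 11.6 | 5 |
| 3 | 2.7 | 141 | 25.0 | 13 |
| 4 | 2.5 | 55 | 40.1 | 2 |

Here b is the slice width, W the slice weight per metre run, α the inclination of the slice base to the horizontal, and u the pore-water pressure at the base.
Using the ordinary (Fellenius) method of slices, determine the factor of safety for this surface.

Ordinary method of slices: FS = Σ[c'·Δl_i + (W_i cosα_i − u_i·Δl_i)·tanφ'] / Σ W_i sinα_i, with Δl_i = b_i / cosα_i.
Slice 1: Δl = 2.2/cos0.0° = 2.200 m; N'_1 = 47·cos0.0° − 3·2.200 = 40.4; c'Δl = 9.46; W sinα = 0.0
Slice 2: Δl = 2.5/cos11.6° = 2.552 m; N'_2 = 150·cos11.6° − 5·2.552 = 134.2; c'Δl = 10.97; W sinα = 30.2
Slice 3: Δl = 2.7/cos25.0° = 2.979 m; N'_3 = 141·cos25.0° − 13·2.979 = 89.1; c'Δl = 12.81; W sinα = 59.6
Slice 4: Δl = 2.5/cos40.1° = 3.268 m; N'_4 = 55·cos40.1° − 2·3.268 = 35.5; c'Δl = 14.05; W sinα = 35.4
Σc'Δl = 47.3 kN/m; ΣN' = 299.2 kN/m; ΣW sinα = 125.2 kN/m
Resisting = 47.3 + 299.2·tan31.8° = 47.3 + 185.5 = 232.8 kN/m
FS = 232.8 / 125.2 = 1.860

FS = 1.86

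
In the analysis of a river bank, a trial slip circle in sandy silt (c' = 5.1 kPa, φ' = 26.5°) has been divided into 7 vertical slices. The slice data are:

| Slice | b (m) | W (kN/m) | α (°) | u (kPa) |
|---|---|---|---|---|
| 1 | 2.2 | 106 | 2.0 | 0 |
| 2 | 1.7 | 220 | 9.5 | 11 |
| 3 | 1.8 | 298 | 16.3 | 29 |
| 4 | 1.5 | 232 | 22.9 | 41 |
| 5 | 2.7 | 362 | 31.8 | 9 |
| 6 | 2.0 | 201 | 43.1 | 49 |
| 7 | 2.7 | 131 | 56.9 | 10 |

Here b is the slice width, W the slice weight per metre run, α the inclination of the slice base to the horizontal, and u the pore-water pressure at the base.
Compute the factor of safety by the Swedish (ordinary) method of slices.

FS = 0.91

Ordinary method of slices: FS = Σ[c'·Δl_i + (W_i cosα_i − u_i·Δl_i)·tanφ'] / Σ W_i sinα_i, with Δl_i = b_i / cosα_i.
Slice 1: Δl = 2.2/cos2.0° = 2.201 m; N'_1 = 106·cos2.0° − 0·2.201 = 105.9; c'Δl = 11.23; W sinα = 3.7
Slice 2: Δl = 1.7/cos9.5° = 1.724 m; N'_2 = 220·cos9.5° − 11·1.724 = 198.0; c'Δl = 8.79; W sinα = 36.3
Slice 3: Δl = 1.8/cos16.3° = 1.875 m; N'_3 = 298·cos16.3° − 29·1.875 = 231.6; c'Δl = 9.56; W sinα = 83.6
Slice 4: Δl = 1.5/cos22.9° = 1.628 m; N'_4 = 232·cos22.9° − 41·1.628 = 147.0; c'Δl = 8.30; W sinα = 90.3
Slice 5: Δl = 2.7/cos31.8° = 3.177 m; N'_5 = 362·cos31.8° − 9·3.177 = 279.1; c'Δl = 16.20; W sinα = 190.8
Slice 6: Δl = 2.0/cos43.1° = 2.739 m; N'_6 = 201·cos43.1° − 49·2.739 = 12.5; c'Δl = 13.97; W sinα = 137.3
Slice 7: Δl = 2.7/cos56.9° = 4.944 m; N'_7 = 131·cos56.9° − 10·4.944 = 22.1; c'Δl = 25.22; W sinα = 109.7
Σc'Δl = 93.3 kN/m; ΣN' = 996.3 kN/m; ΣW sinα = 651.8 kN/m
Resisting = 93.3 + 996.3·tan26.5° = 93.3 + 496.7 = 590.0 kN/m
FS = 590.0 / 651.8 = 0.905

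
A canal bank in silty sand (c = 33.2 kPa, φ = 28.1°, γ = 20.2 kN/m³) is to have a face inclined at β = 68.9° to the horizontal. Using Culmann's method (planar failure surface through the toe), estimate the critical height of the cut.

H_c = 22.26 m

Culmann's analysis gives the critical failure plane at α_cr = (β + φ)/2 = (68.9 + 28.1)/2 = 48.5°, and the critical height
H_c = (4c/γ) · sinβ cosφ / [1 − cos(β − φ)]
    = (4·33.2/20.2) · sin68.9°·cos28.1° / [1 − cos(40.8°)]
    = 6.574 · 0.9330·0.8821 / [1 − 0.7570]
    = 6.574 · 0.8230 / 0.2430
    = 22.26 m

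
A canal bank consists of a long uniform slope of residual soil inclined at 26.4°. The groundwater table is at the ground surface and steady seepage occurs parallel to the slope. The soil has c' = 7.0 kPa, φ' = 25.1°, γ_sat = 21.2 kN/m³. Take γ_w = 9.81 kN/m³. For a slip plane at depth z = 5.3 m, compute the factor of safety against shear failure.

With seepage parallel to the slope and the water table at the surface, the effective normal stress on the slip plane uses the buoyant unit weight γ' = γ_sat − γ_w while the driving shear stress uses γ_sat:
FS = [c' + γ' z cos²β tanφ'] / [γ_sat z sinβ cosβ]
γ' = 21.2 − 9.81 = 11.39 kN/m³
Numerator = 7.0 + 11.39·5.3·cos²26.4°·tan25.1° = 7.0 + 11.39·5.3·0.8023·0.4684 = 29.687 kPa
Denominator = 21.2·5.3·sin26.4°·cos26.4° = 21.2·5.3·0.4446·0.8957 = 44.749 kPa
FS = 29.687 / 44.749 = 0.663

FS = 0.66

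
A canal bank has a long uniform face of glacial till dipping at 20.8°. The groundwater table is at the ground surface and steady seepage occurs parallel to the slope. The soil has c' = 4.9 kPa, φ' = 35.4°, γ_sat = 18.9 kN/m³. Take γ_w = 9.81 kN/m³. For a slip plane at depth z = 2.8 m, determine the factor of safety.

FS = 1.18

With seepage parallel to the slope and the water table at the surface, the effective normal stress on the slip plane uses the buoyant unit weight γ' = γ_sat − γ_w while the driving shear stress uses γ_sat:
FS = [c' + γ' z cos²β tanφ'] / [γ_sat z sinβ cosβ]
γ' = 18.9 − 9.81 = 9.09 kN/m³
Numerator = 4.9 + 9.09·2.8·cos²20.8°·tan35.4° = 4.9 + 9.09·2.8·0.8739·0.7107 = 20.707 kPa
Denominator = 18.9·2.8·sin20.8°·cos20.8° = 18.9·2.8·0.3551·0.9348 = 17.567 kPa
FS = 20.707 / 17.567 = 1.179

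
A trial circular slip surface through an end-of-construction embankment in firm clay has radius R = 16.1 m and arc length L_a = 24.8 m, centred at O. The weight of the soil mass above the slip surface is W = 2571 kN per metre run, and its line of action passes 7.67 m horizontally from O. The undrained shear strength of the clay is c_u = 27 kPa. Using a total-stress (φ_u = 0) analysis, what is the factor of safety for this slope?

Taking moments about the centre O, the resisting moment is provided by the undrained shear strength acting along the arc:
M_R = c_u·L_a·R = 27·24.80·16.1 = 10780.6 kN·m/m
M_D = W·d = 2571·7.67 = 19719.6 kN·m/m
FS = M_R / M_D = 10780.6 / 19719.6 = 0.547

FS = 0.55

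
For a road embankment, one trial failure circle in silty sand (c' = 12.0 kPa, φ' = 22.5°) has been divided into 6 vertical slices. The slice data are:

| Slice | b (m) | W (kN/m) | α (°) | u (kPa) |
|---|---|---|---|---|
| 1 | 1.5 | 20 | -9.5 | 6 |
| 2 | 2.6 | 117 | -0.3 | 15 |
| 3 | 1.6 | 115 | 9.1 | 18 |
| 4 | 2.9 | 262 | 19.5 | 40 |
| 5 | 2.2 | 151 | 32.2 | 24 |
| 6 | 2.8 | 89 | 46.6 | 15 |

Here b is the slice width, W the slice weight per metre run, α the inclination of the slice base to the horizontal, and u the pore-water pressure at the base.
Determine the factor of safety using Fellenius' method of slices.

FS = 1.36

Ordinary method of slices: FS = Σ[c'·Δl_i + (W_i cosα_i − u_i·Δl_i)·tanφ'] / Σ W_i sinα_i, with Δl_i = b_i / cosα_i.
Slice 1: Δl = 1.5/cos(-9.5°) = 1.521 m; N'_1 = 20·cos(-9.5°) − 6·1.521 = 10.6; c'Δl = 18.25; W sinα = -3.3
Slice 2: Δl = 2.6/cos(-0.3°) = 2.600 m; N'_2 = 117·cos(-0.3°) − 15·2.600 = 78.0; c'Δl = 31.20; W sinα = -0.6
Slice 3: Δl = 1.6/cos9.1° = 1.620 m; N'_3 = 115·cos9.1° − 18·1.620 = 84.4; c'Δl = 19.44; W sinα = 18.2
Slice 4: Δl = 2.9/cos19.5° = 3.076 m; N'_4 = 262·cos19.5° − 40·3.076 = 123.9; c'Δl = 36.92; W sinα = 87.5
Slice 5: Δl = 2.2/cos32.2° = 2.600 m; N'_5 = 151·cos32.2° − 24·2.600 = 65.4; c'Δl = 31.20; W sinα = 80.5
Slice 6: Δl = 2.8/cos46.6° = 4.075 m; N'_6 = 89·cos46.6° − 15·4.075 = 0.0; c'Δl = 48.90; W sinα = 64.7
Σc'Δl = 185.9 kN/m; ΣN' = 362.3 kN/m; ΣW sinα = 246.9 kN/m
Resisting = 185.9 + 362.3·tan22.5° = 185.9 + 150.1 = 336.0 kN/m
FS = 336.0 / 246.9 = 1.361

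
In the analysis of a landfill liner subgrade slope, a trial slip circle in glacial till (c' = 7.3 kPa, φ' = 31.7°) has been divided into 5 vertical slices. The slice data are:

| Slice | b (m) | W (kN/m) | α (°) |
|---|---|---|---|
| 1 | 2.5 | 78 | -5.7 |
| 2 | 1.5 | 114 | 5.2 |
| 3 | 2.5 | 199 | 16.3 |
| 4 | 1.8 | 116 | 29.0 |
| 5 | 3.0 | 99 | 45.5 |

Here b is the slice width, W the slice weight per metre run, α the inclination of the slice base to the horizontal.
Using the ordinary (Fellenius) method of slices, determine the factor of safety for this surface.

Ordinary method of slices: FS = Σ[c'·Δl_i + (W_i cosα_i)·tanφ'] / Σ W_i sinα_i, with Δl_i = b_i / cosα_i.
Slice 1: Δl = 2.5/cos(-5.7°) = 2.512 m; N'_1 = 78·cos(-5.7°) = 77.6; c'Δl = 18.34; W sinα = -7.7
Slice 2: Δl = 1.5/cos5.2° = 1.506 m; N'_2 = 114·cos5.2° = 113.5; c'Δl = 11.00; W sinα = 10.3
Slice 3: Δl = 2.5/cos16.3° = 2.605 m; N'_3 = 199·cos16.3° = 191.0; c'Δl = 19.01; W sinα = 55.9
Slice 4: Δl = 1.8/cos29.0° = 2.058 m; N'_4 = 116·cos29.0° = 101.5; c'Δl = 15.02; W sinα = 56.2
Slice 5: Δl = 3.0/cos45.5° = 4.280 m; N'_5 = 99·cos45.5° = 69.4; c'Δl = 31.25; W sinα = 70.6
Σc'Δl = 94.6 kN/m; ΣN' = 553.0 kN/m; ΣW sinα = 185.3 kN/m
Resisting = 94.6 + 553.0·tan31.7° = 94.6 + 341.5 = 436.2 kN/m
FS = 436.2 / 185.3 = 2.354

FS = 2.35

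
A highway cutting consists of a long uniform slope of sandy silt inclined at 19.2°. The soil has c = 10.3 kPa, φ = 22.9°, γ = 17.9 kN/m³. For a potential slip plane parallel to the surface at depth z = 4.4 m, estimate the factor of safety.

FS = 1.63

For an infinite slope with a slip plane parallel to the surface (no pore pressure): FS = [c + γz cos²β tanφ] / [γz sinβ cosβ].
γz = 17.9·4.4 = 78.76 kN/m²
Numerator = 10.3 + 78.76·cos²19.2°·tan22.9° = 10.3 + 78.76·0.8918·0.4224 = 39.971 kPa
Denominator = 78.76·sin19.2°·cos19.2° = 78.76·0.3289·0.9444 = 24.461 kPa
FS = 39.971 / 24.461 = 1.634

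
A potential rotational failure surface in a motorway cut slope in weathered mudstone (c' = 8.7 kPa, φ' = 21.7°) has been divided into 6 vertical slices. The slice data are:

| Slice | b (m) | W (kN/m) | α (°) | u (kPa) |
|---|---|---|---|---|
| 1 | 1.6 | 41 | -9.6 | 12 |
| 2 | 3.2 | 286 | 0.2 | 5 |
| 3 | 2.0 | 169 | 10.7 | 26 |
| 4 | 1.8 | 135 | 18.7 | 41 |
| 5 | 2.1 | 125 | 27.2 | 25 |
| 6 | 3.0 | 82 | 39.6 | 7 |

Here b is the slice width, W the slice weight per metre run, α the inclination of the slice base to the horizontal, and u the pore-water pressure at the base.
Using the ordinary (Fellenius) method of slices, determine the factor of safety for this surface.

Ordinary method of slices: FS = Σ[c'·Δl_i + (W_i cosα_i − u_i·Δl_i)·tanφ'] / Σ W_i sinα_i, with Δl_i = b_i / cosα_i.
Slice 1: Δl = 1.6/cos(-9.6°) = 1.623 m; N'_1 = 41·cos(-9.6°) − 12·1.623 = 21.0; c'Δl = 14.12; W sinα = -6.8
Slice 2: Δl = 3.2/cos0.2° = 3.200 m; N'_2 = 286·cos0.2° − 5·3.200 = 270.0; c'Δl = 27.84; W sinα = 1.0
Slice 3: Δl = 2.0/cos10.7° = 2.035 m; N'_3 = 169·cos10.7° − 26·2.035 = 113.1; c'Δl = 17.71; W sinα = 31.4
Slice 4: Δl = 1.8/cos18.7° = 1.900 m; N'_4 = 135·cos18.7° − 41·1.900 = 50.0; c'Δl = 16.53; W sinα = 43.3
Slice 5: Δl = 2.1/cos27.2° = 2.361 m; N'_5 = 125·cos27.2° − 25·2.361 = 52.1; c'Δl = 20.54; W sinα = 57.1
Slice 6: Δl = 3.0/cos39.6° = 3.894 m; N'_6 = 82·cos39.6° − 7·3.894 = 35.9; c'Δl = 33.87; W sinα = 52.3
Σc'Δl = 130.6 kN/m; ΣN' = 542.1 kN/m; ΣW sinα = 178.2 kN/m
Resisting = 130.6 + 542.1·tan21.7° = 130.6 + 215.7 = 346.4 kN/m
FS = 346.4 / 178.2 = 1.943

FS = 1.94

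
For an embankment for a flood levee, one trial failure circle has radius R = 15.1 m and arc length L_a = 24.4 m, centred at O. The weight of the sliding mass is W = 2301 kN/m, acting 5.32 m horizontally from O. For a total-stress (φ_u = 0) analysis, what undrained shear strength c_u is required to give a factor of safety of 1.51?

FS = c_u·L_a·R / (W·d), so c_u = FS·W·d / (L_a·R).
c_u = 1.51·2301·5.32 / (24.40·15.1) = 18484.4 / 368.44 = 50.17 kPa

c_u = 50.2 kPa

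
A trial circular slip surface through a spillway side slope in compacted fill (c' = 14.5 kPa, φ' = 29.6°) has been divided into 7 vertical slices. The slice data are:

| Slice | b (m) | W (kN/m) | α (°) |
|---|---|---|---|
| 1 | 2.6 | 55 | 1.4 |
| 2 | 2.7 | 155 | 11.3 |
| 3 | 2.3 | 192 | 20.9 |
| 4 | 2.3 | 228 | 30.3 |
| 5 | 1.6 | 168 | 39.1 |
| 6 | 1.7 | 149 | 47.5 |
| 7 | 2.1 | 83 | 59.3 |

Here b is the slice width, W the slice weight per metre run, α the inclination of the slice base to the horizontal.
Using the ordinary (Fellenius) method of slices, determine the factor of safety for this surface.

Ordinary method of slices: FS = Σ[c'·Δl_i + (W_i cosα_i)·tanφ'] / Σ W_i sinα_i, with Δl_i = b_i / cosα_i.
Slice 1: Δl = 2.6/cos1.4° = 2.601 m; N'_1 = 55·cos1.4° = 55.0; c'Δl = 37.71; W sinα = 1.3
Slice 2: Δl = 2.7/cos11.3° = 2.753 m; N'_2 = 155·cos11.3° = 152.0; c'Δl = 39.92; W sinα = 30.4
Slice 3: Δl = 2.3/cos20.9° = 2.462 m; N'_3 = 192·cos20.9° = 179.4; c'Δl = 35.70; W sinα = 68.5
Slice 4: Δl = 2.3/cos30.3° = 2.664 m; N'_4 = 228·cos30.3° = 196.9; c'Δl = 38.63; W sinα = 115.0
Slice 5: Δl = 1.6/cos39.1° = 2.062 m; N'_5 = 168·cos39.1° = 130.4; c'Δl = 29.90; W sinα = 106.0
Slice 6: Δl = 1.7/cos47.5° = 2.516 m; N'_6 = 149·cos47.5° = 100.7; c'Δl = 36.49; W sinα = 109.9
Slice 7: Δl = 2.1/cos59.3° = 4.113 m; N'_7 = 83·cos59.3° = 42.4; c'Δl = 59.64; W sinα = 71.4
Σc'Δl = 278.0 kN/m; ΣN' = 856.6 kN/m; ΣW sinα = 502.4 kN/m
Resisting = 278.0 + 856.6·tan29.6° = 278.0 + 486.6 = 764.6 kN/m
FS = 764.6 / 502.4 = 1.522

FS = 1.52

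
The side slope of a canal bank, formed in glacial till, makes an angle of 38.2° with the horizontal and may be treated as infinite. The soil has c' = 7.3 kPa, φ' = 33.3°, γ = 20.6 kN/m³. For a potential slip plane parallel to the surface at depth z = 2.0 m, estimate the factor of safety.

FS = 1.20

For an infinite slope with a slip plane parallel to the surface (no pore pressure): FS = [c' + γz cos²β tanφ'] / [γz sinβ cosβ].
γz = 20.6·2.0 = 41.20 kN/m²
Numerator = 7.3 + 41.20·cos²38.2°·tan33.3° = 7.3 + 41.20·0.6176·0.6569 = 24.014 kPa
Denominator = 41.20·sin38.2°·cos38.2° = 41.20·0.6184·0.7859 = 20.022 kPa
FS = 24.014 / 20.022 = 1.199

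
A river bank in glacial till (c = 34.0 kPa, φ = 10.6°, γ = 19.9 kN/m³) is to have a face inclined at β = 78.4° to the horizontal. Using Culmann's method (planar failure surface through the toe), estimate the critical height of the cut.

Culmann's analysis gives the critical failure plane at α_cr = (β + φ)/2 = (78.4 + 10.6)/2 = 44.5°, and the critical height
H_c = (4c/γ) · sinβ cosφ / [1 − cos(β − φ)]
    = (4·34.0/19.9) · sin78.4°·cos10.6° / [1 − cos(67.8°)]
    = 6.834 · 0.9796·0.9829 / [1 − 0.3778]
    = 6.834 · 0.9629 / 0.6222
    = 10.58 m

H_c = 10.58 m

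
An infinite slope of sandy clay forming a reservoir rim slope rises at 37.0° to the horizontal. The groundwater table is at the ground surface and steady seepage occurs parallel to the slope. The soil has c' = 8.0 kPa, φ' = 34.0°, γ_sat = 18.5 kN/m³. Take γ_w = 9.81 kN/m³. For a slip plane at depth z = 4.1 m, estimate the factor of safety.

With seepage parallel to the slope and the water table at the surface, the effective normal stress on the slip plane uses the buoyant unit weight γ' = γ_sat − γ_w while the driving shear stress uses γ_sat:
FS = [c' + γ' z cos²β tanφ'] / [γ_sat z sinβ cosβ]
γ' = 18.5 − 9.81 = 8.69 kN/m³
Numerator = 8.0 + 8.69·4.1·cos²37.0°·tan34.0° = 8.0 + 8.69·4.1·0.6378·0.6745 = 23.328 kPa
Denominator = 18.5·4.1·sin37.0°·cos37.0° = 18.5·4.1·0.6018·0.7986 = 36.456 kPa
FS = 23.328 / 36.456 = 0.640

FS = 0.64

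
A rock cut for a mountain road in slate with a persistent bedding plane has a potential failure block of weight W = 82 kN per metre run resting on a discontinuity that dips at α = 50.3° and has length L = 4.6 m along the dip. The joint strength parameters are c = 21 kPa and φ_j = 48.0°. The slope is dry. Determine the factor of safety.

FS = 2.45

Resolving the block weight along and normal to the plane and applying the Mohr–Coulomb strength on the joint:
N' = W cosα = 82·cos50.3° = 52.4 kN/m
Driving force T = W sinα = 82·sin50.3° = 63.1 kN/m
Resisting force R = c·L + N'·tanφ_j = 21·4.6 + 52.4·tan48.0° = 96.6 + 58.2 = 154.8 kN/m
FS = R / T = 154.8 / 63.1 = 2.453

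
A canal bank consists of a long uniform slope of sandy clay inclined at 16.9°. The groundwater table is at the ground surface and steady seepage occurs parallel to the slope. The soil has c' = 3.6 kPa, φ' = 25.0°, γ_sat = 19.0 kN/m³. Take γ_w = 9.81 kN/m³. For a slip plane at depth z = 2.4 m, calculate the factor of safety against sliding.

With seepage parallel to the slope and the water table at the surface, the effective normal stress on the slip plane uses the buoyant unit weight γ' = γ_sat − γ_w while the driving shear stress uses γ_sat:
FS = [c' + γ' z cos²β tanφ'] / [γ_sat z sinβ cosβ]
γ' = 19.0 − 9.81 = 9.19 kN/m³
Numerator = 3.6 + 9.19·2.4·cos²16.9°·tan25.0° = 3.6 + 9.19·2.4·0.9155·0.4663 = 13.016 kPa
Denominator = 19.0·2.4·sin16.9°·cos16.9° = 19.0·2.4·0.2907·0.9568 = 12.684 kPa
FS = 13.016 / 12.684 = 1.026

FS = 1.03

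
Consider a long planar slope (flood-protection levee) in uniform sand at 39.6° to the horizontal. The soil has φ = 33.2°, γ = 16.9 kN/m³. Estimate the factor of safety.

For a dry cohesionless infinite slope the factor of safety is FS = tanφ / tanβ.
FS = tan33.2° / tan39.6° = 0.6544 / 0.8273 = 0.791

FS = 0.79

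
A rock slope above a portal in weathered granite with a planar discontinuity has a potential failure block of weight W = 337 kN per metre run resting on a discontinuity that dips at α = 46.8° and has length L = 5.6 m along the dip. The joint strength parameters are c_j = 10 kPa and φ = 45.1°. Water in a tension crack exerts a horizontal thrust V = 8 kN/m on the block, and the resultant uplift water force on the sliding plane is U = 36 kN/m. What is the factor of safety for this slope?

Resolving the block weight along and normal to the plane and applying the Mohr–Coulomb strength on the joint:
N' = W cosα − U − V sinα = 337·cos46.8° − 36 − 8·sin46.8° = 188.9 kN/m
Driving force T = W sinα + V cosα = 337·sin46.8° + 8·cos46.8° = 251.1 kN/m
Resisting force R = c_j·L + N'·tanφ = 10·5.6 + 188.9·tan45.1° = 56.0 + 189.5 = 245.5 kN/m
FS = R / T = 245.5 / 251.1 = 0.978

FS = 0.98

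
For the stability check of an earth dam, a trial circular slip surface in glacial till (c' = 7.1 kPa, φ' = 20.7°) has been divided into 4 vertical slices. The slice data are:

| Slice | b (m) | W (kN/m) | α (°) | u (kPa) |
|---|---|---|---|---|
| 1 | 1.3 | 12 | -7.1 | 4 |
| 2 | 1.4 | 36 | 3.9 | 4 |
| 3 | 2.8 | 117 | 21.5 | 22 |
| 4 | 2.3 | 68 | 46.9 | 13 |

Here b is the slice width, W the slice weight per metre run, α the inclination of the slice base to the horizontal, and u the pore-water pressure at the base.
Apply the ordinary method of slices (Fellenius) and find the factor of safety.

FS = 1.02

Ordinary method of slices: FS = Σ[c'·Δl_i + (W_i cosα_i − u_i·Δl_i)·tanφ'] / Σ W_i sinα_i, with Δl_i = b_i / cosα_i.
Slice 1: Δl = 1.3/cos(-7.1°) = 1.310 m; N'_1 = 12·cos(-7.1°) − 4·1.310 = 6.7; c'Δl = 9.30; W sinα = -1.5
Slice 2: Δl = 1.4/cos3.9° = 1.403 m; N'_2 = 36·cos3.9° − 4·1.403 = 30.3; c'Δl = 9.96; W sinα = 2.4
Slice 3: Δl = 2.8/cos21.5° = 3.009 m; N'_3 = 117·cos21.5° − 22·3.009 = 42.7; c'Δl = 21.37; W sinα = 42.9
Slice 4: Δl = 2.3/cos46.9° = 3.366 m; N'_4 = 68·cos46.9° − 13·3.366 = 2.7; c'Δl = 23.90; W sinα = 49.7
Σc'Δl = 64.5 kN/m; ΣN' = 82.3 kN/m; ΣW sinα = 93.5 kN/m
Resisting = 64.5 + 82.3·tan20.7° = 64.5 + 31.1 = 95.6 kN/m
FS = 95.6 / 93.5 = 1.023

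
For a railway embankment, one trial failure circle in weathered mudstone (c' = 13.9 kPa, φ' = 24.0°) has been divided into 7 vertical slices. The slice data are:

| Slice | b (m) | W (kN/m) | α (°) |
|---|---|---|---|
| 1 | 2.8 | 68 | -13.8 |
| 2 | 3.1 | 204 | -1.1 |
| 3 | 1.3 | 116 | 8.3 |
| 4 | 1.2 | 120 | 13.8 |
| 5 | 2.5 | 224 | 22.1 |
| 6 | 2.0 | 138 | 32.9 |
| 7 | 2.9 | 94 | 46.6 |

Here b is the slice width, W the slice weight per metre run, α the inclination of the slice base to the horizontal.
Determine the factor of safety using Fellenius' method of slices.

FS = 2.55

Ordinary method of slices: FS = Σ[c'·Δl_i + (W_i cosα_i)·tanφ'] / Σ W_i sinα_i, with Δl_i = b_i / cosα_i.
Slice 1: Δl = 2.8/cos(-13.8°) = 2.883 m; N'_1 = 68·cos(-13.8°) = 66.0; c'Δl = 40.08; W sinα = -16.2
Slice 2: Δl = 3.1/cos(-1.1°) = 3.101 m; N'_2 = 204·cos(-1.1°) = 204.0; c'Δl = 43.10; W sinα = -3.9
Slice 3: Δl = 1.3/cos8.3° = 1.314 m; N'_3 = 116·cos8.3° = 114.8; c'Δl = 18.26; W sinα = 16.7
Slice 4: Δl = 1.2/cos13.8° = 1.236 m; N'_4 = 120·cos13.8° = 116.5; c'Δl = 17.18; W sinα = 28.6
Slice 5: Δl = 2.5/cos22.1° = 2.698 m; N'_5 = 224·cos22.1° = 207.5; c'Δl = 37.51; W sinα = 84.3
Slice 6: Δl = 2.0/cos32.9° = 2.382 m; N'_6 = 138·cos32.9° = 115.9; c'Δl = 33.11; W sinα = 75.0
Slice 7: Δl = 2.9/cos46.6° = 4.221 m; N'_7 = 94·cos46.6° = 64.6; c'Δl = 58.67; W sinα = 68.3
Σc'Δl = 247.9 kN/m; ΣN' = 889.3 kN/m; ΣW sinα = 252.8 kN/m
Resisting = 247.9 + 889.3·tan24.0° = 247.9 + 395.9 = 643.8 kN/m
FS = 643.8 / 252.8 = 2.547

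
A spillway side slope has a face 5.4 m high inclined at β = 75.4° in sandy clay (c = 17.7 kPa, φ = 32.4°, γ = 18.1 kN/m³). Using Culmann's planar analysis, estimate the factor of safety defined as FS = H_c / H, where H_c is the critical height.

H_c = (4c/γ) · sinβ cosφ / [1 − cos(β − φ)]
    = (4·17.7/18.1) · sin75.4°·cos32.4° / [1 − cos43.0°]
    = 3.912 · 0.8171 / 0.2686 = 11.90 m
FS = H_c / H = 11.90 / 5.4 = 2.203

FS = 2.20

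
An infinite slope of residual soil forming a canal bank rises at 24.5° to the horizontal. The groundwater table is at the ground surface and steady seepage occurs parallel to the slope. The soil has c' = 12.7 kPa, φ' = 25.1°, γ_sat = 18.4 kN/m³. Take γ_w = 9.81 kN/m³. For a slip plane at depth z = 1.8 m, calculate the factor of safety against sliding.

With seepage parallel to the slope and the water table at the surface, the effective normal stress on the slip plane uses the buoyant unit weight γ' = γ_sat − γ_w while the driving shear stress uses γ_sat:
FS = [c' + γ' z cos²β tanφ'] / [γ_sat z sinβ cosβ]
γ' = 18.4 − 9.81 = 8.59 kN/m³
Numerator = 12.7 + 8.59·1.8·cos²24.5°·tan25.1° = 12.7 + 8.59·1.8·0.8280·0.4684 = 18.697 kPa
Denominator = 18.4·1.8·sin24.5°·cos24.5° = 18.4·1.8·0.4147·0.9100 = 12.498 kPa
FS = 18.697 / 12.498 = 1.496

FS = 1.50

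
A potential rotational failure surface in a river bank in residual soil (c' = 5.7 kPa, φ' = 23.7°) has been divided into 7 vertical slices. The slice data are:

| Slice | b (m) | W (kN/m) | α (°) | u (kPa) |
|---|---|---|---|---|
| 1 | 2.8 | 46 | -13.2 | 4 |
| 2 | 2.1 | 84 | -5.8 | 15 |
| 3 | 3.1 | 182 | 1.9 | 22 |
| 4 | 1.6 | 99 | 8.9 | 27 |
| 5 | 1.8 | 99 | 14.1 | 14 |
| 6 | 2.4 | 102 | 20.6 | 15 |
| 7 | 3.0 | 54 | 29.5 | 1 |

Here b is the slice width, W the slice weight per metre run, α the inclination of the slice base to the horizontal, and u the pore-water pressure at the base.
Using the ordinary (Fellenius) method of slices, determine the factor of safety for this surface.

Ordinary method of slices: FS = Σ[c'·Δl_i + (W_i cosα_i − u_i·Δl_i)·tanφ'] / Σ W_i sinα_i, with Δl_i = b_i / cosα_i.
Slice 1: Δl = 2.8/cos(-13.2°) = 2.876 m; N'_1 = 46·cos(-13.2°) − 4·2.876 = 33.3; c'Δl = 16.39; W sinα = -10.5
Slice 2: Δl = 2.1/cos(-5.8°) = 2.111 m; N'_2 = 84·cos(-5.8°) − 15·2.111 = 51.9; c'Δl = 12.03; W sinα = -8.5
Slice 3: Δl = 3.1/cos1.9° = 3.102 m; N'_3 = 182·cos1.9° − 22·3.102 = 113.7; c'Δl = 17.68; W sinα = 6.0
Slice 4: Δl = 1.6/cos8.9° = 1.619 m; N'_4 = 99·cos8.9° − 27·1.619 = 54.1; c'Δl = 9.23; W sinα = 15.3
Slice 5: Δl = 1.8/cos14.1° = 1.856 m; N'_5 = 99·cos14.1° − 14·1.856 = 70.0; c'Δl = 10.58; W sinα = 24.1
Slice 6: Δl = 2.4/cos20.6° = 2.564 m; N'_6 = 102·cos20.6° − 15·2.564 = 57.0; c'Δl = 14.61; W sinα = 35.9
Slice 7: Δl = 3.0/cos29.5° = 3.447 m; N'_7 = 54·cos29.5° − 1·3.447 = 43.6; c'Δl = 19.65; W sinα = 26.6
Σc'Δl = 100.2 kN/m; ΣN' = 423.5 kN/m; ΣW sinα = 89.0 kN/m
Resisting = 100.2 + 423.5·tan23.7° = 100.2 + 185.9 = 286.1 kN/m
FS = 286.1 / 89.0 = 3.216

FS = 3.22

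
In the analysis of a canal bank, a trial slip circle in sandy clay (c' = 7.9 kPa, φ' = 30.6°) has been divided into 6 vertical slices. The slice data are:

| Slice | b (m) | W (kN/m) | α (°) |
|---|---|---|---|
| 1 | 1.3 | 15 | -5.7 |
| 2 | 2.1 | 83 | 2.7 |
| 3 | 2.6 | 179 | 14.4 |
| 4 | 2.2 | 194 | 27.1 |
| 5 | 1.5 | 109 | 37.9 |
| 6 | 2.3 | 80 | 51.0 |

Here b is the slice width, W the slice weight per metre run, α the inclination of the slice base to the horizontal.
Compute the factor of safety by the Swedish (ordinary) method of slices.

FS = 1.72

Ordinary method of slices: FS = Σ[c'·Δl_i + (W_i cosα_i)·tanφ'] / Σ W_i sinα_i, with Δl_i = b_i / cosα_i.
Slice 1: Δl = 1.3/cos(-5.7°) = 1.306 m; N'_1 = 15·cos(-5.7°) = 14.9; c'Δl = 10.32; W sinα = -1.5
Slice 2: Δl = 2.1/cos2.7° = 2.102 m; N'_2 = 83·cos2.7° = 82.9; c'Δl = 16.61; W sinα = 3.9
Slice 3: Δl = 2.6/cos14.4° = 2.684 m; N'_3 = 179·cos14.4° = 173.4; c'Δl = 21.21; W sinα = 44.5
Slice 4: Δl = 2.2/cos27.1° = 2.471 m; N'_4 = 194·cos27.1° = 172.7; c'Δl = 19.52; W sinα = 88.4
Slice 5: Δl = 1.5/cos37.9° = 1.901 m; N'_5 = 109·cos37.9° = 86.0; c'Δl = 15.02; W sinα = 67.0
Slice 6: Δl = 2.3/cos51.0° = 3.655 m; N'_6 = 80·cos51.0° = 50.3; c'Δl = 28.87; W sinα = 62.2
Σc'Δl = 111.5 kN/m; ΣN' = 580.3 kN/m; ΣW sinα = 264.4 kN/m
Resisting = 111.5 + 580.3·tan30.6° = 111.5 + 343.2 = 454.7 kN/m
FS = 454.7 / 264.4 = 1.720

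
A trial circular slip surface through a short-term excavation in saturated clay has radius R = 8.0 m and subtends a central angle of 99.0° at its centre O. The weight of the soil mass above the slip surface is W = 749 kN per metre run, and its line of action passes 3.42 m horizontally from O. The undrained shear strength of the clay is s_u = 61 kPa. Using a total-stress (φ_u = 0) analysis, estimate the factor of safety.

FS = 2.63

Taking moments about the centre O, the resisting moment is provided by the undrained shear strength acting along the arc:
Arc length L_a = R·θ = 8.0·(99.0°·π/180) = 8.0·1.7279 = 13.82 m
M_R = s_u·L_a·R = 61·13.82·8.0 = 6745.6 kN·m/m
M_D = W·d = 749·3.42 = 2561.6 kN·m/m
FS = M_R / M_D = 6745.6 / 2561.6 = 2.633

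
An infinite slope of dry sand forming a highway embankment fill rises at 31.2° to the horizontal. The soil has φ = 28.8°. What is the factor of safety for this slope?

FS = 0.91

For a dry cohesionless infinite slope the factor of safety is FS = tanφ / tanβ.
FS = tan28.8° / tan31.2° = 0.5498 / 0.6056 = 0.908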